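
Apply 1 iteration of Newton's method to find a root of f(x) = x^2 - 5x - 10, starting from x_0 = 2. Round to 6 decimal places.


Newton's method: x_(n+1) = x_n - f(x_n)/f'(x_n)
f(x) = x^2 - 5x - 10
f'(x) = 2x - 5

Iteration 1:
  f(2.000000) = -16.000000
  f'(2.000000) = -1.000000
  x_1 = 2.000000 - (-16.000000)/(-1.000000) = -14.000000

x_1 = -14.000000


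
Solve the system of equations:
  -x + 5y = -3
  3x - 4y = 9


Using Cramer's rule:
Determinant D = (-1)(-4) - (3)(5) = 4 - 15 = -11
Dx = (-3)(-4) - (9)(5) = 12 - 45 = -33
Dy = (-1)(9) - (3)(-3) = -9 + 9 = 0
x = Dx/D = -33/-11 = 3
y = Dy/D = 0/-11 = 0

x = 3, y = 0


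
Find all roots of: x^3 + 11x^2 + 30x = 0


The constant term is 0, so x = 0 is a root. Factor out x:
  x^2 + 11x + 30 = 0
Solve the quadratic x^2 + 11x + 30 = 0: discriminant = 11^2 - 4(1)(30) = 121 - 120 = 1.
sqrt(1) = 1, so x = (-11 ± 1)/2: x = -5 or x = -6.
Collecting all roots found:

x = -6, x = -5, x = 0


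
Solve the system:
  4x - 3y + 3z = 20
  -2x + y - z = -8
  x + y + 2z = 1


Using Cramer's rule. Expand each determinant along the first row.
D  = 4*[1*2 - (-1)*1] - (-3)*[(-2)*2 - (-1)*1] + 3*[(-2)*1 - 1*1]
  = 4*(3) - (-3)*(-3) + 3*(-3) = -6
Dx = 20*[1*2 - (-1)*1] - (-3)*[(-8)*2 - (-1)*1] + 3*[(-8)*1 - 1*1]
  = 20*(3) - (-3)*(-15) + 3*(-9) = -12
Dy = 4*[(-8)*2 - (-1)*1] - 20*[(-2)*2 - (-1)*1] + 3*[(-2)*1 - (-8)*1]
  = 4*(-15) - 20*(-3) + 3*(6) = 18
Dz = 4*[1*1 - (-8)*1] - (-3)*[(-2)*1 - (-8)*1] + 20*[(-2)*1 - 1*1]
  = 4*(9) - (-3)*(6) + 20*(-3) = -6
x = Dx/D = -12/-6 = 2, y = Dy/D = 18/-6 = -3, z = Dz/D = -6/-6 = 1
Check eq1: (4)(2) + (-3)(-3) + (3)(1) = 20 = 20 ✓
Check eq2: (-2)(2) + (1)(-3) + (-1)(1) = -8 = -8 ✓
Check eq3: (1)(2) + (1)(-3) + (2)(1) = 1 = 1 ✓

x = 2, y = -3, z = 1


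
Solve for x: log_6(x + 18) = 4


Convert to exponential form: x + 18 = 6^4 = 1296
x = 1296 - 18 = 1278
Check: log_6(1278 + 18) = log_6(1296) = log_6(1296) = 4 ✓

x = 1278


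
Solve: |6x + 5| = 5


An absolute value equation |expr| = 5 gives two cases:
Case 1: 6x + 5 = 5
  6x = 0, so x = 0
Case 2: 6x + 5 = -5
  6x = -10, so x = -5/3

x = -5/3, x = 0


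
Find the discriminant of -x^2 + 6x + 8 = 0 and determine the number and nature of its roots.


For ax^2 + bx + c = 0, discriminant D = b^2 - 4ac
Here a = -1, b = 6, c = 8
D = (6)^2 - 4(-1)(8) = 36 + 32 = 68

D = 68 > 0 but not a perfect square
The equation has 2 distinct real irrational roots.

Discriminant = 68, 2 distinct real irrational roots


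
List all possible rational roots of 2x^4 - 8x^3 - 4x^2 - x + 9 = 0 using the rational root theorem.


Rational root theorem: possible roots are ±p/q where:
  p divides the constant term (9): p ∈ {1, 3, 9}
  q divides the leading coefficient (2): q ∈ {1, 2}

All possible rational roots: -9, -9/2, -3, -3/2, -1, -1/2, 1/2, 1, 3/2, 3, 9/2, 9

-9, -9/2, -3, -3/2, -1, -1/2, 1/2, 1, 3/2, 3, 9/2, 9


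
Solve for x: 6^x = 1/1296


Express both sides with the same base.
1/1296 = 6^(-4)
Since the bases match: x = -4

x = -4


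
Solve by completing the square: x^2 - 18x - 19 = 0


Start: x^2 - 18x - 19 = 0
Move constant: x^2 - 18x = 19
Half of -18 is -9, squared is 81
Add 81 to both sides: x^2 - 18x + 81 = 100
(x - 9)^2 = 100
x - 9 = ±10
x = 9 + 10 = 19 or x = 9 - 10 = -1

x = -1, x = 19


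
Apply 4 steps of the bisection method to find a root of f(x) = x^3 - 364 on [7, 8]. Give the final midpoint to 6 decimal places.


f(x) = x^3 - 364
f(7) = -21 < 0
f(8) = 148 > 0

Step 1: midpoint = (7.000000 + 8.000000)/2 = 7.500000
  f(7.500000) = 57.875000
  f(mid) > 0, so root is in [7.000000, 7.500000]

Step 2: midpoint = (7.000000 + 7.500000)/2 = 7.250000
  f(7.250000) = 17.078125
  f(mid) > 0, so root is in [7.000000, 7.250000]

Step 3: midpoint = (7.000000 + 7.250000)/2 = 7.125000
  f(7.125000) = -2.294922
  f(mid) < 0, so root is in [7.125000, 7.250000]

Step 4: midpoint = (7.125000 + 7.250000)/2 = 7.187500
  f(7.187500) = 7.307373
  f(mid) > 0, so root is in [7.125000, 7.187500]

midpoint = 7.187500


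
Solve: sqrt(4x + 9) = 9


Square both sides: 4x + 9 = 9^2 = 81
4x = 81 - 9 = 72
x = 18
Check: sqrt(4*18 + 9) = sqrt(81) = 9 ✓

x = 18


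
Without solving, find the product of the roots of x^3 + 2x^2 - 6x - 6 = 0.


By Vieta's formulas for x^3 + bx^2 + cx + d = 0:
  r1 + r2 + r3 = -b/a = -2
  r1*r2 + r1*r3 + r2*r3 = c/a = -6
  r1*r2*r3 = -d/a = 6


Product = 6


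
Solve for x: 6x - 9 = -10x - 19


Starting with: 6x - 9 = -10x - 19
Move all x terms to left: (6 + 10)x = -19 + 9
Simplify: 16x = -10
Divide both sides by 16: x = -5/8

x = -5/8


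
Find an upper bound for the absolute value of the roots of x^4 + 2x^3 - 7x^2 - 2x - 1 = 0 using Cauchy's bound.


Cauchy's bound: all roots r satisfy |r| <= 1 + max(|a_i/a_n|) for i = 0,...,n-1
where a_n is the leading coefficient.

Coefficients: [1, 2, -7, -2, -1]
Leading coefficient a_n = 1
Ratios |a_i/a_n|: 2, 7, 2, 1
Maximum ratio: 7
Cauchy's bound: |r| <= 1 + 7 = 8

Upper bound = 8


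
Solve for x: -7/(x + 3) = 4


Multiply both sides by (x + 3): -7 = 4(x + 3)
Distribute: -7 = 4x + 12
4x = -7 - 12 = -19
x = -19/4

x = -19/4


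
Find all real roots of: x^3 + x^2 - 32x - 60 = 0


Let p(x) = x^3 + x^2 - 32x - 60. By the rational root theorem (leading coefficient 1), any rational root is an integer divisor of 60: try ±1, ±2, ... in turn.
Test x = 1: value = -90 ≠ 0.
Test x = -1: value = -28 ≠ 0.
Test x = 2: value = -112 ≠ 0.
Test x = -2: value = 0 ✓, so (x + 2) is a factor.
Synthetic division by (x + 2): bring down 1; 1(-2) + 1 = -1; (-1)(-2) - 32 = -30; (-30)(-2) - 60 = 0 → quotient x^2 - x - 30, remainder 0.
Solve the quadratic x^2 - x - 30 = 0: discriminant = (-1)^2 - 4(1)(-30) = 1 + 120 = 121.
sqrt(121) = 11, so x = (1 ± 11)/2: x = 6 or x = -5.

x = -5, x = -2, x = 6


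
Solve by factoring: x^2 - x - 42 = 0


We need two numbers that multiply to -42 and add to -1.
Those numbers are 6 and -7 (since 6 * (-7) = -42 and 6 + (-7) = -1).
So x^2 - x - 42 = (x + 6)(x - 7) = 0
Setting each factor to zero: x = -6 or x = 7

x = -6, x = 7


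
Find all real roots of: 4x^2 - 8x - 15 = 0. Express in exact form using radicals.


Using the quadratic formula: x = (-b ± sqrt(b^2 - 4ac)) / (2a)
Here a = 4, b = -8, c = -15
Discriminant = b^2 - 4ac = (-8)^2 - 4(4)(-15) = 64 + 240 = 304
Since discriminant = 304 > 0, there are two real roots.
x = (8 ± 4*sqrt(19)) / 8
Simplifying: x = (2 ± sqrt(19)) / 2
Numerically: x ≈ 3.1794 or x ≈ -1.1794

x = (2 + sqrt(19)) / 2 or x = (2 - sqrt(19)) / 2


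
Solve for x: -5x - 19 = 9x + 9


Starting with: -5x - 19 = 9x + 9
Move all x terms to left: (-5 - 9)x = 9 + 19
Simplify: -14x = 28
Divide both sides by -14: x = -2

x = -2


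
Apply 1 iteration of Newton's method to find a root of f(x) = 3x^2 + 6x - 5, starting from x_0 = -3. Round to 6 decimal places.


Newton's method: x_(n+1) = x_n - f(x_n)/f'(x_n)
f(x) = 3x^2 + 6x - 5
f'(x) = 6x + 6

Iteration 1:
  f(-3.000000) = 4.000000
  f'(-3.000000) = -12.000000
  x_1 = -3.000000 - (4.000000)/(-12.000000) = -2.666667

x_1 = -2.666667


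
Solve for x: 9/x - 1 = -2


Subtract -1 from both sides: 9/x = -1
Multiply both sides by x: 9 = -1 * x
Divide by -1: x = -9

x = -9


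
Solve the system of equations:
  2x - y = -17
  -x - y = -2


Using Cramer's rule:
Determinant D = (2)(-1) - (-1)(-1) = -2 - 1 = -3
Dx = (-17)(-1) - (-2)(-1) = 17 - 2 = 15
Dy = (2)(-2) - (-1)(-17) = -4 - 17 = -21
x = Dx/D = 15/-3 = -5
y = Dy/D = -21/-3 = 7

x = -5, y = 7


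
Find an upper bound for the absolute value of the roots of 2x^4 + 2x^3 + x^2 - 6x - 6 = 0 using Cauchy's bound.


Cauchy's bound: all roots r satisfy |r| <= 1 + max(|a_i/a_n|) for i = 0,...,n-1
where a_n is the leading coefficient.

Coefficients: [2, 2, 1, -6, -6]
Leading coefficient a_n = 2
Ratios |a_i/a_n|: 1, 1/2, 3, 3
Maximum ratio: 3
Cauchy's bound: |r| <= 1 + 3 = 4

Upper bound = 4


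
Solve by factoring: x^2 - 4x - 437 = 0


We need two numbers that multiply to -437 and add to -4.
Those numbers are 19 and -23 (since 19 * (-23) = -437 and 19 + (-23) = -4).
So x^2 - 4x - 437 = (x + 19)(x - 23) = 0
Setting each factor to zero: x = -19 or x = 23

x = -19, x = 23


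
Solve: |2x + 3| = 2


An absolute value equation |expr| = 2 gives two cases:
Case 1: 2x + 3 = 2
  2x = -1, so x = -1/2
Case 2: 2x + 3 = -2
  2x = -5, so x = -5/2

x = -5/2, x = -1/2


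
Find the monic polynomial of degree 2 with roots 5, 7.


A monic polynomial with roots 5, 7 is:
p(x) = (x - 5)(x - 7)
After multiplying by (x - 5): x - 5
After multiplying by (x - 7): x^2 - 12x + 35

x^2 - 12x + 35


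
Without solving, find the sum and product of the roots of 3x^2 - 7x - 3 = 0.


By Vieta's formulas for ax^2 + bx + c = 0:
  Sum of roots = -b/a
  Product of roots = c/a

Here a = 3, b = -7, c = -3
Sum = -(-7)/3 = 7/3
Product = -3/3 = -1

Sum = 7/3, Product = -1


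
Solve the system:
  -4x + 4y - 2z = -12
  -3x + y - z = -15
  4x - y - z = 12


Using Cramer's rule. Expand each determinant along the first row.
D  = (-4)*[1*(-1) - (-1)*(-1)] - 4*[(-3)*(-1) - (-1)*4] + (-2)*[(-3)*(-1) - 1*4]
  = (-4)*(-2) - 4*(7) + (-2)*(-1) = -18
Dx = (-12)*[1*(-1) - (-1)*(-1)] - 4*[(-15)*(-1) - (-1)*12] + (-2)*[(-15)*(-1) - 1*12]
  = (-12)*(-2) - 4*(27) + (-2)*(3) = -90
Dy = (-4)*[(-15)*(-1) - (-1)*12] - (-12)*[(-3)*(-1) - (-1)*4] + (-2)*[(-3)*12 - (-15)*4]
  = (-4)*(27) - (-12)*(7) + (-2)*(24) = -72
Dz = (-4)*[1*12 - (-15)*(-1)] - 4*[(-3)*12 - (-15)*4] + (-12)*[(-3)*(-1) - 1*4]
  = (-4)*(-3) - 4*(24) + (-12)*(-1) = -72
x = Dx/D = -90/-18 = 5, y = Dy/D = -72/-18 = 4, z = Dz/D = -72/-18 = 4
Check eq1: (-4)(5) + (4)(4) + (-2)(4) = -12 = -12 ✓
Check eq2: (-3)(5) + (1)(4) + (-1)(4) = -15 = -15 ✓
Check eq3: (4)(5) + (-1)(4) + (-1)(4) = 12 = 12 ✓

x = 5, y = 4, z = 4


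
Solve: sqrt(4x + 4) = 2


Square both sides: 4x + 4 = 2^2 = 4
4x = 4 - 4 = 0
x = 0
Check: sqrt(4*0 + 4) = sqrt(4) = 2 ✓

x = 0


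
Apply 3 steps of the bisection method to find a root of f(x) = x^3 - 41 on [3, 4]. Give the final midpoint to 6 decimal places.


f(x) = x^3 - 41
f(3) = -14 < 0
f(4) = 23 > 0

Step 1: midpoint = (3.000000 + 4.000000)/2 = 3.500000
  f(3.500000) = 1.875000
  f(mid) > 0, so root is in [3.000000, 3.500000]

Step 2: midpoint = (3.000000 + 3.500000)/2 = 3.250000
  f(3.250000) = -6.671875
  f(mid) < 0, so root is in [3.250000, 3.500000]

Step 3: midpoint = (3.250000 + 3.500000)/2 = 3.375000
  f(3.375000) = -2.556641
  f(mid) < 0, so root is in [3.375000, 3.500000]

midpoint = 3.375000


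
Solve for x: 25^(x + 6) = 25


Express both sides with the same base.
25 = 25^1
Since the bases match, equate exponents: x + 6 = 1
So x = 1 - (6) = -5

x = -5


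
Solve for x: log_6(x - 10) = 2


Convert to exponential form: x - 10 = 6^2 = 36
x = 36 + 10 = 46
Check: log_6(46 - 10) = log_6(36) = log_6(36) = 2 ✓

x = 46


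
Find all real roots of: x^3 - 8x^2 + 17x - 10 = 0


Let p(x) = x^3 - 8x^2 + 17x - 10. By the rational root theorem (leading coefficient 1), any rational root is an integer divisor of 10: try ±1, ±2, ... in turn.
Test x = 1: value = 0 ✓, so (x - 1) is a factor.
Synthetic division by (x - 1): bring down 1; 1(1) - 8 = -7; (-7)(1) + 17 = 10; 10(1) - 10 = 0 → quotient x^2 - 7x + 10, remainder 0.
Solve the quadratic x^2 - 7x + 10 = 0: discriminant = (-7)^2 - 4(1)(10) = 49 - 40 = 9.
sqrt(9) = 3, so x = (7 ± 3)/2: x = 5 or x = 2.

x = 1, x = 2, x = 5


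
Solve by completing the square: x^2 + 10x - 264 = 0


Start: x^2 + 10x - 264 = 0
Move constant: x^2 + 10x = 264
Half of 10 is 5, squared is 25
Add 25 to both sides: x^2 + 10x + 25 = 289
(x + 5)^2 = 289
x + 5 = ±17
x = -5 + 17 = 12 or x = -5 - 17 = -22

x = -22, x = 12


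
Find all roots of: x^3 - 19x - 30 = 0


Let p(x) = x^3 - 19x - 30. By the rational root theorem (leading coefficient 1), any rational root is an integer divisor of 30: try ±1, ±2, ... in turn.
Test x = 1: value = -48 ≠ 0.
Test x = -1: value = -12 ≠ 0.
Test x = 2: value = -60 ≠ 0.
Test x = -2: value = 0 ✓, so (x + 2) is a factor.
Synthetic division by (x + 2): bring down 1; 1(-2) + 0 = -2; (-2)(-2) - 19 = -15; (-15)(-2) - 30 = 0 → quotient x^2 - 2x - 15, remainder 0.
Solve the quadratic x^2 - 2x - 15 = 0: discriminant = (-2)^2 - 4(1)(-15) = 4 + 60 = 64.
sqrt(64) = 8, so x = (2 ± 8)/2: x = 5 or x = -3.
Collecting all roots found:

x = -3, x = -2, x = 5


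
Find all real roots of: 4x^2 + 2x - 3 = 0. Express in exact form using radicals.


Using the quadratic formula: x = (-b ± sqrt(b^2 - 4ac)) / (2a)
Here a = 4, b = 2, c = -3
Discriminant = b^2 - 4ac = 2^2 - 4(4)(-3) = 4 + 48 = 52
Since discriminant = 52 > 0, there are two real roots.
x = (-2 ± 2*sqrt(13)) / 8
Simplifying: x = (-1 ± sqrt(13)) / 4
Numerically: x ≈ 0.6514 or x ≈ -1.1514

x = (-1 + sqrt(13)) / 4 or x = (-1 - sqrt(13)) / 4


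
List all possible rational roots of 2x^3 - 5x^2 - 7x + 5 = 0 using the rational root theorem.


Rational root theorem: possible roots are ±p/q where:
  p divides the constant term (5): p ∈ {1, 5}
  q divides the leading coefficient (2): q ∈ {1, 2}

All possible rational roots: -5, -5/2, -1, -1/2, 1/2, 1, 5/2, 5

-5, -5/2, -1, -1/2, 1/2, 1, 5/2, 5


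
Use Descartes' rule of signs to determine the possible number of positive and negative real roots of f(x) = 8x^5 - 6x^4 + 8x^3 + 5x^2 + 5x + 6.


Descartes' rule of signs:

For positive roots, count sign changes in f(x) = 8x^5 - 6x^4 + 8x^3 + 5x^2 + 5x + 6:
Signs of coefficients: +, -, +, +, +, +
Number of sign changes: 2
Possible positive real roots: 2, 0

For negative roots, examine f(-x) = -8x^5 - 6x^4 - 8x^3 + 5x^2 - 5x + 6:
Signs of coefficients: -, -, -, +, -, +
Number of sign changes: 3
Possible negative real roots: 3, 1

Positive roots: 2 or 0; Negative roots: 3 or 1


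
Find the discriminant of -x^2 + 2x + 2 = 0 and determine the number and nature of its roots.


For ax^2 + bx + c = 0, discriminant D = b^2 - 4ac
Here a = -1, b = 2, c = 2
D = (2)^2 - 4(-1)(2) = 4 + 8 = 12

D = 12 > 0 but not a perfect square
The equation has 2 distinct real irrational roots.

Discriminant = 12, 2 distinct real irrational roots


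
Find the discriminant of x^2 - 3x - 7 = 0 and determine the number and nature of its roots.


For ax^2 + bx + c = 0, discriminant D = b^2 - 4ac
Here a = 1, b = -3, c = -7
D = (-3)^2 - 4(1)(-7) = 9 + 28 = 37

D = 37 > 0 but not a perfect square
The equation has 2 distinct real irrational roots.

Discriminant = 37, 2 distinct real irrational roots


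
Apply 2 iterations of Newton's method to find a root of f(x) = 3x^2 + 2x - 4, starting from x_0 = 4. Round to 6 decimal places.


Newton's method: x_(n+1) = x_n - f(x_n)/f'(x_n)
f(x) = 3x^2 + 2x - 4
f'(x) = 6x + 2

Iteration 1:
  f(4.000000) = 52.000000
  f'(4.000000) = 26.000000
  x_1 = 4.000000 - (52.000000)/(26.000000) = 2.000000

Iteration 2:
  f(2.000000) = 12.000000
  f'(2.000000) = 14.000000
  x_2 = 2.000000 - (12.000000)/(14.000000) = 1.142857

x_2 = 1.142857


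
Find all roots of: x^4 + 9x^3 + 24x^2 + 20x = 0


The constant term is 0, so x = 0 is a root. Factor out x:
  x^3 + 9x^2 + 24x + 20 = 0
Let p(x) = x^3 + 9x^2 + 24x + 20. By the rational root theorem (leading coefficient 1), any rational root is an integer divisor of 20: try ±1, ±2, ... in turn.
Test x = 1: value = 54 ≠ 0.
Test x = -1: value = 4 ≠ 0.
Test x = 2: value = 112 ≠ 0.
Test x = -2: value = 0 ✓, so (x + 2) is a factor.
Synthetic division by (x + 2): bring down 1; 1(-2) + 9 = 7; 7(-2) + 24 = 10; 10(-2) + 20 = 0 → quotient x^2 + 7x + 10, remainder 0.
Solve the quadratic x^2 + 7x + 10 = 0: discriminant = 7^2 - 4(1)(10) = 49 - 40 = 9.
sqrt(9) = 3, so x = (-7 ± 3)/2: x = -2 or x = -5.
Collecting all roots found:

x = -5, x = -2 (multiplicity 2), x = 0


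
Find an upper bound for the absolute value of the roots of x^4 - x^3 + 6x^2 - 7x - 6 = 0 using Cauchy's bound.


Cauchy's bound: all roots r satisfy |r| <= 1 + max(|a_i/a_n|) for i = 0,...,n-1
where a_n is the leading coefficient.

Coefficients: [1, -1, 6, -7, -6]
Leading coefficient a_n = 1
Ratios |a_i/a_n|: 1, 6, 7, 6
Maximum ratio: 7
Cauchy's bound: |r| <= 1 + 7 = 8

Upper bound = 8


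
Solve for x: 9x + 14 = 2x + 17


Starting with: 9x + 14 = 2x + 17
Move all x terms to left: (9 - 2)x = 17 - 14
Simplify: 7x = 3
Divide both sides by 7: x = 3/7

x = 3/7


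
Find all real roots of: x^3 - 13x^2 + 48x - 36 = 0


Let p(x) = x^3 - 13x^2 + 48x - 36. By the rational root theorem (leading coefficient 1), any rational root is an integer divisor of 36: try ±1, ±2, ... in turn.
Test x = 1: value = 0 ✓, so (x - 1) is a factor.
Synthetic division by (x - 1): bring down 1; 1(1) - 13 = -12; (-12)(1) + 48 = 36; 36(1) - 36 = 0 → quotient x^2 - 12x + 36, remainder 0.
Solve the quadratic x^2 - 12x + 36 = 0: discriminant = (-12)^2 - 4(1)(36) = 144 - 144 = 0.
Discriminant = 0, so a double root: x = 12/2 = 6.

x = 1, x = 6 (multiplicity 2)


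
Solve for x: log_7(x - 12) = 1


Convert to exponential form: x - 12 = 7^1 = 7
x = 7 + 12 = 19
Check: log_7(19 - 12) = log_7(7) = log_7(7) = 1 ✓

x = 19


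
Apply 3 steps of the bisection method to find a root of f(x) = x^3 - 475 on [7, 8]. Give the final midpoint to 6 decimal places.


f(x) = x^3 - 475
f(7) = -132 < 0
f(8) = 37 > 0

Step 1: midpoint = (7.000000 + 8.000000)/2 = 7.500000
  f(7.500000) = -53.125000
  f(mid) < 0, so root is in [7.500000, 8.000000]

Step 2: midpoint = (7.500000 + 8.000000)/2 = 7.750000
  f(7.750000) = -9.515625
  f(mid) < 0, so root is in [7.750000, 8.000000]

Step 3: midpoint = (7.750000 + 8.000000)/2 = 7.875000
  f(7.875000) = 13.373047
  f(mid) > 0, so root is in [7.750000, 7.875000]

midpoint = 7.875000


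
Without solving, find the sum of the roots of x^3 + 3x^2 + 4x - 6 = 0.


By Vieta's formulas for x^3 + bx^2 + cx + d = 0:
  r1 + r2 + r3 = -b/a = -3
  r1*r2 + r1*r3 + r2*r3 = c/a = 4
  r1*r2*r3 = -d/a = 6


Sum = -3


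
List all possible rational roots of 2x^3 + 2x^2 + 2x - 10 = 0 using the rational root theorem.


Rational root theorem: possible roots are ±p/q where:
  p divides the constant term (-10): p ∈ {1, 2, 5, 10}
  q divides the leading coefficient (2): q ∈ {1, 2}

All possible rational roots: -10, -5, -5/2, -2, -1, -1/2, 1/2, 1, 2, 5/2, 5, 10

-10, -5, -5/2, -2, -1, -1/2, 1/2, 1, 2, 5/2, 5, 10


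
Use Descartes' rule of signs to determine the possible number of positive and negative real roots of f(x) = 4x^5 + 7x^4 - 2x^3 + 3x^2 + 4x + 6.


Descartes' rule of signs:

For positive roots, count sign changes in f(x) = 4x^5 + 7x^4 - 2x^3 + 3x^2 + 4x + 6:
Signs of coefficients: +, +, -, +, +, +
Number of sign changes: 2
Possible positive real roots: 2, 0

For negative roots, examine f(-x) = -4x^5 + 7x^4 + 2x^3 + 3x^2 - 4x + 6:
Signs of coefficients: -, +, +, +, -, +
Number of sign changes: 3
Possible negative real roots: 3, 1

Positive roots: 2 or 0; Negative roots: 3 or 1


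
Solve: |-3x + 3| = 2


An absolute value equation |expr| = 2 gives two cases:
Case 1: -3x + 3 = 2
  -3x = -1, so x = 1/3
Case 2: -3x + 3 = -2
  -3x = -5, so x = 5/3

x = 1/3, x = 5/3


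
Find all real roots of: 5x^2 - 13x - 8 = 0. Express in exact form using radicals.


Using the quadratic formula: x = (-b ± sqrt(b^2 - 4ac)) / (2a)
Here a = 5, b = -13, c = -8
Discriminant = b^2 - 4ac = (-13)^2 - 4(5)(-8) = 169 + 160 = 329
Since discriminant = 329 > 0, there are two real roots.
x = (13 ± sqrt(329)) / 10
Numerically: x ≈ 3.1138 or x ≈ -0.5138

x = (13 + sqrt(329)) / 10 or x = (13 - sqrt(329)) / 10


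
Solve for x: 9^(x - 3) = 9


Express both sides with the same base.
9 = 9^1
Since the bases match, equate exponents: x - 3 = 1
So x = 1 - (-3) = 4

x = 4


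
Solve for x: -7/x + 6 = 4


Subtract 6 from both sides: -7/x = -2
Multiply both sides by x: -7 = -2 * x
Divide by -2: x = 7/2

x = 7/2


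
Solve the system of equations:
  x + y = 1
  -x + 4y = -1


Using Cramer's rule:
Determinant D = (1)(4) - (-1)(1) = 4 + 1 = 5
Dx = (1)(4) - (-1)(1) = 4 + 1 = 5
Dy = (1)(-1) - (-1)(1) = -1 + 1 = 0
x = Dx/D = 5/5 = 1
y = Dy/D = 0/5 = 0

x = 1, y = 0


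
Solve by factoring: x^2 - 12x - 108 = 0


We need two numbers that multiply to -108 and add to -12.
Those numbers are -18 and 6 (since (-18) * 6 = -108 and (-18) + 6 = -12).
So x^2 - 12x - 108 = (x - 18)(x + 6) = 0
Setting each factor to zero: x = 18 or x = -6

x = -6, x = 18


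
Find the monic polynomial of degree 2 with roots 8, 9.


A monic polynomial with roots 8, 9 is:
p(x) = (x - 8)(x - 9)
After multiplying by (x - 8): x - 8
After multiplying by (x - 9): x^2 - 17x + 72

x^2 - 17x + 72


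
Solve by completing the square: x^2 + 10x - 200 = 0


Start: x^2 + 10x - 200 = 0
Move constant: x^2 + 10x = 200
Half of 10 is 5, squared is 25
Add 25 to both sides: x^2 + 10x + 25 = 225
(x + 5)^2 = 225
x + 5 = ±15
x = -5 + 15 = 10 or x = -5 - 15 = -20

x = -20, x = 10


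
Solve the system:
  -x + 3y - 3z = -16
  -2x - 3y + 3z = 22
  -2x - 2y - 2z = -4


Using Cramer's rule. Expand each determinant along the first row.
D  = (-1)*[(-3)*(-2) - 3*(-2)] - 3*[(-2)*(-2) - 3*(-2)] + (-3)*[(-2)*(-2) - (-3)*(-2)]
  = (-1)*(12) - 3*(10) + (-3)*(-2) = -36
Dx = (-16)*[(-3)*(-2) - 3*(-2)] - 3*[22*(-2) - 3*(-4)] + (-3)*[22*(-2) - (-3)*(-4)]
  = (-16)*(12) - 3*(-32) + (-3)*(-56) = 72
Dy = (-1)*[22*(-2) - 3*(-4)] - (-16)*[(-2)*(-2) - 3*(-2)] + (-3)*[(-2)*(-4) - 22*(-2)]
  = (-1)*(-32) - (-16)*(10) + (-3)*(52) = 36
Dz = (-1)*[(-3)*(-4) - 22*(-2)] - 3*[(-2)*(-4) - 22*(-2)] + (-16)*[(-2)*(-2) - (-3)*(-2)]
  = (-1)*(56) - 3*(52) + (-16)*(-2) = -180
x = Dx/D = 72/-36 = -2, y = Dy/D = 36/-36 = -1, z = Dz/D = -180/-36 = 5
Check eq1: (-1)(-2) + (3)(-1) + (-3)(5) = -16 = -16 ✓
Check eq2: (-2)(-2) + (-3)(-1) + (3)(5) = 22 = 22 ✓
Check eq3: (-2)(-2) + (-2)(-1) + (-2)(5) = -4 = -4 ✓

x = -2, y = -1, z = 5


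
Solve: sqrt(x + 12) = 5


Square both sides: x + 12 = 5^2 = 25
x = 25 - 12 = 13
x = 13
Check: sqrt(1*13 + 12) = sqrt(25) = 5 ✓

x = 13


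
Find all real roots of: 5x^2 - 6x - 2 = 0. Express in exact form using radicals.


Using the quadratic formula: x = (-b ± sqrt(b^2 - 4ac)) / (2a)
Here a = 5, b = -6, c = -2
Discriminant = b^2 - 4ac = (-6)^2 - 4(5)(-2) = 36 + 40 = 76
Since discriminant = 76 > 0, there are two real roots.
x = (6 ± 2*sqrt(19)) / 10
Simplifying: x = (3 ± sqrt(19)) / 5
Numerically: x ≈ 1.4718 or x ≈ -0.2718

x = (3 + sqrt(19)) / 5 or x = (3 - sqrt(19)) / 5


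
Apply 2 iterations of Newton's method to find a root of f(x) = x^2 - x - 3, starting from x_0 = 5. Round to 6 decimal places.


Newton's method: x_(n+1) = x_n - f(x_n)/f'(x_n)
f(x) = x^2 - x - 3
f'(x) = 2x - 1

Iteration 1:
  f(5.000000) = 17.000000
  f'(5.000000) = 9.000000
  x_1 = 5.000000 - (17.000000)/(9.000000) = 3.111111

Iteration 2:
  f(3.111111) = 3.567901
  f'(3.111111) = 5.222222
  x_2 = 3.111111 - (3.567901)/(5.222222) = 2.427896

x_2 = 2.427896


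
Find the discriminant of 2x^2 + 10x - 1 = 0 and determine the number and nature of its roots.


For ax^2 + bx + c = 0, discriminant D = b^2 - 4ac
Here a = 2, b = 10, c = -1
D = (10)^2 - 4(2)(-1) = 100 + 8 = 108

D = 108 > 0 but not a perfect square
The equation has 2 distinct real irrational roots.

Discriminant = 108, 2 distinct real irrational roots


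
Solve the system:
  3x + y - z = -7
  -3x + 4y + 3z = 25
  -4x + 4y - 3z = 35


Using Cramer's rule. Expand each determinant along the first row.
D  = 3*[4*(-3) - 3*4] - 1*[(-3)*(-3) - 3*(-4)] + (-1)*[(-3)*4 - 4*(-4)]
  = 3*(-24) - 1*(21) + (-1)*(4) = -97
Dx = (-7)*[4*(-3) - 3*4] - 1*[25*(-3) - 3*35] + (-1)*[25*4 - 4*35]
  = (-7)*(-24) - 1*(-180) + (-1)*(-40) = 388
Dy = 3*[25*(-3) - 3*35] - (-7)*[(-3)*(-3) - 3*(-4)] + (-1)*[(-3)*35 - 25*(-4)]
  = 3*(-180) - (-7)*(21) + (-1)*(-5) = -388
Dz = 3*[4*35 - 25*4] - 1*[(-3)*35 - 25*(-4)] + (-7)*[(-3)*4 - 4*(-4)]
  = 3*(40) - 1*(-5) + (-7)*(4) = 97
x = Dx/D = 388/-97 = -4, y = Dy/D = -388/-97 = 4, z = Dz/D = 97/-97 = -1
Check eq1: (3)(-4) + (1)(4) + (-1)(-1) = -7 = -7 ✓
Check eq2: (-3)(-4) + (4)(4) + (3)(-1) = 25 = 25 ✓
Check eq3: (-4)(-4) + (4)(4) + (-3)(-1) = 35 = 35 ✓

x = -4, y = 4, z = -1


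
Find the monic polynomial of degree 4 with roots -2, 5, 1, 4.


A monic polynomial with roots -2, 5, 1, 4 is:
p(x) = (x + 2)(x - 5)(x - 1)(x - 4)
After multiplying by (x + 2): x + 2
After multiplying by (x - 5): x^2 - 3x - 10
After multiplying by (x - 1): x^3 - 4x^2 - 7x + 10
After multiplying by (x - 4): x^4 - 8x^3 + 9x^2 + 38x - 40

x^4 - 8x^3 + 9x^2 + 38x - 40


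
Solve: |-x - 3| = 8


An absolute value equation |expr| = 8 gives two cases:
Case 1: -x - 3 = 8
  -x = 11, so x = -11
Case 2: -x - 3 = -8
  -x = -5, so x = 5

x = -11, x = 5


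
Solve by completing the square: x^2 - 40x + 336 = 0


Start: x^2 - 40x + 336 = 0
Move constant: x^2 - 40x = -336
Half of -40 is -20, squared is 400
Add 400 to both sides: x^2 - 40x + 400 = 64
(x - 20)^2 = 64
x - 20 = ±8
x = 20 + 8 = 28 or x = 20 - 8 = 12

x = 12, x = 28


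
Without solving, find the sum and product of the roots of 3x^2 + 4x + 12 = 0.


By Vieta's formulas for ax^2 + bx + c = 0:
  Sum of roots = -b/a
  Product of roots = c/a

Here a = 3, b = 4, c = 12
Sum = -(4)/3 = -4/3
Product = 12/3 = 4

Sum = -4/3, Product = 4


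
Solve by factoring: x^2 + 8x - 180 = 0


We need two numbers that multiply to -180 and add to 8.
Those numbers are -10 and 18 (since (-10) * 18 = -180 and (-10) + 18 = 8).
So x^2 + 8x - 180 = (x - 10)(x + 18) = 0
Setting each factor to zero: x = 10 or x = -18

x = -18, x = 10


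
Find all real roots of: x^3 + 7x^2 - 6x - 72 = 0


Let p(x) = x^3 + 7x^2 - 6x - 72. By the rational root theorem (leading coefficient 1), any rational root is an integer divisor of 72: try ±1, ±2, ... in turn.
Test x = 1: value = -70 ≠ 0.
Test x = -1: value = -60 ≠ 0.
Test x = 2: value = -48 ≠ 0.
Test x = -2: value = -40 ≠ 0.
Test x = 3: value = 0 ✓, so (x - 3) is a factor.
Synthetic division by (x - 3): bring down 1; 1(3) + 7 = 10; 10(3) - 6 = 24; 24(3) - 72 = 0 → quotient x^2 + 10x + 24, remainder 0.
Solve the quadratic x^2 + 10x + 24 = 0: discriminant = 10^2 - 4(1)(24) = 100 - 96 = 4.
sqrt(4) = 2, so x = (-10 ± 2)/2: x = -4 or x = -6.

x = -6, x = -4, x = 3


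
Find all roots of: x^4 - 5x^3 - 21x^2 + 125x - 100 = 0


Let p(x) = x^4 - 5x^3 - 21x^2 + 125x - 100. By the rational root theorem (leading coefficient 1), any rational root is an integer divisor of 100: try ±1, ±2, ... in turn.
Test x = 1: value = 0 ✓, so (x - 1) is a factor.
Synthetic division by (x - 1): bring down 1; 1(1) - 5 = -4; (-4)(1) - 21 = -25; (-25)(1) + 125 = 100; 100(1) - 100 = 0 → quotient x^3 - 4x^2 - 25x + 100, remainder 0.
Continue with the quotient x^3 - 4x^2 - 25x + 100 (candidates must divide 100; re-test x = 1 first in case it repeats).
Test x = 1: value = 72 ≠ 0.
Test x = -1: value = 120 ≠ 0.
Test x = 2: value = 42 ≠ 0.
Test x = -2: value = 126 ≠ 0.
Test x = 4: value = 0 ✓, so (x - 4) is a factor.
Synthetic division by (x - 4): bring down 1; 1(4) - 4 = 0; 0(4) - 25 = -25; (-25)(4) + 100 = 0 → quotient x^2 - 25, remainder 0.
Solve the quadratic x^2 - 25 = 0: discriminant = 0^2 - 4(1)(-25) = 0 + 100 = 100.
sqrt(100) = 10, so x = (0 ± 10)/2: x = 5 or x = -5.
Collecting all roots found:

x = -5, x = 1, x = 4, x = 5


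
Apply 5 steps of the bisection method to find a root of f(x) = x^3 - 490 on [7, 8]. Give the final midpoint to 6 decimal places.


f(x) = x^3 - 490
f(7) = -147 < 0
f(8) = 22 > 0

Step 1: midpoint = (7.000000 + 8.000000)/2 = 7.500000
  f(7.500000) = -68.125000
  f(mid) < 0, so root is in [7.500000, 8.000000]

Step 2: midpoint = (7.500000 + 8.000000)/2 = 7.750000
  f(7.750000) = -24.515625
  f(mid) < 0, so root is in [7.750000, 8.000000]

Step 3: midpoint = (7.750000 + 8.000000)/2 = 7.875000
  f(7.875000) = -1.626953
  f(mid) < 0, so root is in [7.875000, 8.000000]

Step 4: midpoint = (7.875000 + 8.000000)/2 = 7.937500
  f(7.937500) = 10.093506
  f(mid) > 0, so root is in [7.875000, 7.937500]

Step 5: midpoint = (7.875000 + 7.937500)/2 = 7.906250
  f(7.906250) = 4.210114
  f(mid) > 0, so root is in [7.875000, 7.906250]

midpoint = 7.906250


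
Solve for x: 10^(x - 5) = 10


Express both sides with the same base.
10 = 10^1
Since the bases match, equate exponents: x - 5 = 1
So x = 1 - (-5) = 6

x = 6


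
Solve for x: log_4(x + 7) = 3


Convert to exponential form: x + 7 = 4^3 = 64
x = 64 - 7 = 57
Check: log_4(57 + 7) = log_4(64) = log_4(64) = 3 ✓

x = 57


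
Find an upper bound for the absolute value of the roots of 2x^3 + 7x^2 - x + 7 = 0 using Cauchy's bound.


Cauchy's bound: all roots r satisfy |r| <= 1 + max(|a_i/a_n|) for i = 0,...,n-1
where a_n is the leading coefficient.

Coefficients: [2, 7, -1, 7]
Leading coefficient a_n = 2
Ratios |a_i/a_n|: 7/2, 1/2, 7/2
Maximum ratio: 7/2
Cauchy's bound: |r| <= 1 + 7/2 = 9/2

Upper bound = 9/2


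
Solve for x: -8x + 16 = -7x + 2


Starting with: -8x + 16 = -7x + 2
Move all x terms to left: (-8 + 7)x = 2 - 16
Simplify: -x = -14
Divide both sides by -1: x = 14

x = 14


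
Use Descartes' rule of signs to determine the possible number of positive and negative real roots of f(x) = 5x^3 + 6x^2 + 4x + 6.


Descartes' rule of signs:

For positive roots, count sign changes in f(x) = 5x^3 + 6x^2 + 4x + 6:
Signs of coefficients: +, +, +, +
Number of sign changes: 0
Possible positive real roots: 0

For negative roots, examine f(-x) = -5x^3 + 6x^2 - 4x + 6:
Signs of coefficients: -, +, -, +
Number of sign changes: 3
Possible negative real roots: 3, 1

Positive roots: 0; Negative roots: 3 or 1


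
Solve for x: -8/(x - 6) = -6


Multiply both sides by (x - 6): -8 = -6(x - 6)
Distribute: -8 = -6x + 36
-6x = -8 - 36 = -44
x = 22/3

x = 22/3


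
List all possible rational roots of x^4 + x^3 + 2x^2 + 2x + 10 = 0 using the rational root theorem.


Rational root theorem: possible roots are ±p/q where:
  p divides the constant term (10): p ∈ {1, 2, 5, 10}
  q divides the leading coefficient (1): q ∈ {1}

All possible rational roots: -10, -5, -2, -1, 1, 2, 5, 10

-10, -5, -2, -1, 1, 2, 5, 10


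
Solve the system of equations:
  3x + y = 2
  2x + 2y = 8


Using Cramer's rule:
Determinant D = (3)(2) - (2)(1) = 6 - 2 = 4
Dx = (2)(2) - (8)(1) = 4 - 8 = -4
Dy = (3)(8) - (2)(2) = 24 - 4 = 20
x = Dx/D = -4/4 = -1
y = Dy/D = 20/4 = 5

x = -1, y = 5


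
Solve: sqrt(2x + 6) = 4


Square both sides: 2x + 6 = 4^2 = 16
2x = 16 - 6 = 10
x = 5
Check: sqrt(2*5 + 6) = sqrt(16) = 4 ✓

x = 5


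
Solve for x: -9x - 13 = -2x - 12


Starting with: -9x - 13 = -2x - 12
Move all x terms to left: (-9 + 2)x = -12 + 13
Simplify: -7x = 1
Divide both sides by -7: x = -1/7

x = -1/7


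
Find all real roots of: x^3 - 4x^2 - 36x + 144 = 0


Let p(x) = x^3 - 4x^2 - 36x + 144. By the rational root theorem (leading coefficient 1), any rational root is an integer divisor of 144: try ±1, ±2, ... in turn.
Test x = 1: value = 105 ≠ 0.
Test x = -1: value = 175 ≠ 0.
Test x = 2: value = 64 ≠ 0.
Test x = -2: value = 192 ≠ 0.
Test x = 3: value = 27 ≠ 0.
Test x = -3: value = 189 ≠ 0.
Test x = 4: value = 0 ✓, so (x - 4) is a factor.
Synthetic division by (x - 4): bring down 1; 1(4) - 4 = 0; 0(4) - 36 = -36; (-36)(4) + 144 = 0 → quotient x^2 - 36, remainder 0.
Solve the quadratic x^2 - 36 = 0: discriminant = 0^2 - 4(1)(-36) = 0 + 144 = 144.
sqrt(144) = 12, so x = (0 ± 12)/2: x = 6 or x = -6.

x = -6, x = 4, x = 6


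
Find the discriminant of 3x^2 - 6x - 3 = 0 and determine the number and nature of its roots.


For ax^2 + bx + c = 0, discriminant D = b^2 - 4ac
Here a = 3, b = -6, c = -3
D = (-6)^2 - 4(3)(-3) = 36 + 36 = 72

D = 72 > 0 but not a perfect square
The equation has 2 distinct real irrational roots.

Discriminant = 72, 2 distinct real irrational roots


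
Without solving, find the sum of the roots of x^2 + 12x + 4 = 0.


By Vieta's formulas for ax^2 + bx + c = 0:
  Sum of roots = -b/a
  Product of roots = c/a

Here a = 1, b = 12, c = 4
Sum = -(12)/1 = -12
Product = 4/1 = 4

Sum = -12


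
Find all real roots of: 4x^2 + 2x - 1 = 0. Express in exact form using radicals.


Using the quadratic formula: x = (-b ± sqrt(b^2 - 4ac)) / (2a)
Here a = 4, b = 2, c = -1
Discriminant = b^2 - 4ac = 2^2 - 4(4)(-1) = 4 + 16 = 20
Since discriminant = 20 > 0, there are two real roots.
x = (-2 ± 2*sqrt(5)) / 8
Simplifying: x = (-1 ± sqrt(5)) / 4
Numerically: x ≈ 0.3090 or x ≈ -0.8090

x = (-1 + sqrt(5)) / 4 or x = (-1 - sqrt(5)) / 4


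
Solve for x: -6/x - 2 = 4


Subtract -2 from both sides: -6/x = 6
Multiply both sides by x: -6 = 6 * x
Divide by 6: x = -1

x = -1


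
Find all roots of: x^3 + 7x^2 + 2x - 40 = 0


Let p(x) = x^3 + 7x^2 + 2x - 40. By the rational root theorem (leading coefficient 1), any rational root is an integer divisor of 40: try ±1, ±2, ... in turn.
Test x = 1: value = -30 ≠ 0.
Test x = -1: value = -36 ≠ 0.
Test x = 2: value = 0 ✓, so (x - 2) is a factor.
Synthetic division by (x - 2): bring down 1; 1(2) + 7 = 9; 9(2) + 2 = 20; 20(2) - 40 = 0 → quotient x^2 + 9x + 20, remainder 0.
Solve the quadratic x^2 + 9x + 20 = 0: discriminant = 9^2 - 4(1)(20) = 81 - 80 = 1.
sqrt(1) = 1, so x = (-9 ± 1)/2: x = -4 or x = -5.
Collecting all roots found:

x = -5, x = -4, x = 2


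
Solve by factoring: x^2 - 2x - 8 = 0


We need two numbers that multiply to -8 and add to -2.
Those numbers are -4 and 2 (since (-4) * 2 = -8 and (-4) + 2 = -2).
So x^2 - 2x - 8 = (x - 4)(x + 2) = 0
Setting each factor to zero: x = 4 or x = -2

x = -2, x = 4


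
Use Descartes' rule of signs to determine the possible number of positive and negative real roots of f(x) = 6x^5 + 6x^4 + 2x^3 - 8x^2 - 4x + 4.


Descartes' rule of signs:

For positive roots, count sign changes in f(x) = 6x^5 + 6x^4 + 2x^3 - 8x^2 - 4x + 4:
Signs of coefficients: +, +, +, -, -, +
Number of sign changes: 2
Possible positive real roots: 2, 0

For negative roots, examine f(-x) = -6x^5 + 6x^4 - 2x^3 - 8x^2 + 4x + 4:
Signs of coefficients: -, +, -, -, +, +
Number of sign changes: 3
Possible negative real roots: 3, 1

Positive roots: 2 or 0; Negative roots: 3 or 1


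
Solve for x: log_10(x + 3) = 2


Convert to exponential form: x + 3 = 10^2 = 100
x = 100 - 3 = 97
Check: log_10(97 + 3) = log_10(100) = log_10(100) = 2 ✓

x = 97


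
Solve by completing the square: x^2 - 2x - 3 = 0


Start: x^2 - 2x - 3 = 0
Move constant: x^2 - 2x = 3
Half of -2 is -1, squared is 1
Add 1 to both sides: x^2 - 2x + 1 = 4
(x - 1)^2 = 4
x - 1 = ±2
x = 1 + 2 = 3 or x = 1 - 2 = -1

x = -1, x = 3


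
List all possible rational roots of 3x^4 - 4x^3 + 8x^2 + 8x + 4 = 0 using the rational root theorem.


Rational root theorem: possible roots are ±p/q where:
  p divides the constant term (4): p ∈ {1, 2, 4}
  q divides the leading coefficient (3): q ∈ {1, 3}

All possible rational roots: -4, -2, -4/3, -1, -2/3, -1/3, 1/3, 2/3, 1, 4/3, 2, 4

-4, -2, -4/3, -1, -2/3, -1/3, 1/3, 2/3, 1, 4/3, 2, 4


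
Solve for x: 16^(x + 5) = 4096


Express both sides with the same base.
4096 = 16^3
Since the bases match, equate exponents: x + 5 = 3
So x = 3 - (5) = -2

x = -2


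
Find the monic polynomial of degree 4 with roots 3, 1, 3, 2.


A monic polynomial with roots 3, 1, 3, 2 is:
p(x) = (x - 3)(x - 1)(x - 3)(x - 2)
After multiplying by (x - 3): x - 3
After multiplying by (x - 1): x^2 - 4x + 3
After multiplying by (x - 3): x^3 - 7x^2 + 15x - 9
After multiplying by (x - 2): x^4 - 9x^3 + 29x^2 - 39x + 18

x^4 - 9x^3 + 29x^2 - 39x + 18


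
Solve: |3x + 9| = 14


An absolute value equation |expr| = 14 gives two cases:
Case 1: 3x + 9 = 14
  3x = 5, so x = 5/3
Case 2: 3x + 9 = -14
  3x = -23, so x = -23/3

x = -23/3, x = 5/3


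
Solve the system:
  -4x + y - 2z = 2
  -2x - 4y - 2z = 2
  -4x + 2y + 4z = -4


Using Cramer's rule. Expand each determinant along the first row.
D  = (-4)*[(-4)*4 - (-2)*2] - 1*[(-2)*4 - (-2)*(-4)] + (-2)*[(-2)*2 - (-4)*(-4)]
  = (-4)*(-12) - 1*(-16) + (-2)*(-20) = 104
Dx = 2*[(-4)*4 - (-2)*2] - 1*[2*4 - (-2)*(-4)] + (-2)*[2*2 - (-4)*(-4)]
  = 2*(-12) - 1*(0) + (-2)*(-12) = 0
Dy = (-4)*[2*4 - (-2)*(-4)] - 2*[(-2)*4 - (-2)*(-4)] + (-2)*[(-2)*(-4) - 2*(-4)]
  = (-4)*(0) - 2*(-16) + (-2)*(16) = 0
Dz = (-4)*[(-4)*(-4) - 2*2] - 1*[(-2)*(-4) - 2*(-4)] + 2*[(-2)*2 - (-4)*(-4)]
  = (-4)*(12) - 1*(16) + 2*(-20) = -104
x = Dx/D = 0/104 = 0, y = Dy/D = 0/104 = 0, z = Dz/D = -104/104 = -1
Check eq1: (-4)(0) + (1)(0) + (-2)(-1) = 2 = 2 ✓
Check eq2: (-2)(0) + (-4)(0) + (-2)(-1) = 2 = 2 ✓
Check eq3: (-4)(0) + (2)(0) + (4)(-1) = -4 = -4 ✓

x = 0, y = 0, z = -1


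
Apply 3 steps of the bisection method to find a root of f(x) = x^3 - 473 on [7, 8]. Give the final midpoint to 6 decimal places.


f(x) = x^3 - 473
f(7) = -130 < 0
f(8) = 39 > 0

Step 1: midpoint = (7.000000 + 8.000000)/2 = 7.500000
  f(7.500000) = -51.125000
  f(mid) < 0, so root is in [7.500000, 8.000000]

Step 2: midpoint = (7.500000 + 8.000000)/2 = 7.750000
  f(7.750000) = -7.515625
  f(mid) < 0, so root is in [7.750000, 8.000000]

Step 3: midpoint = (7.750000 + 8.000000)/2 = 7.875000
  f(7.875000) = 15.373047
  f(mid) > 0, so root is in [7.750000, 7.875000]

midpoint = 7.875000


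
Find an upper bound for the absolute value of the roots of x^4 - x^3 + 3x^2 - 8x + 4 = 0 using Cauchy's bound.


Cauchy's bound: all roots r satisfy |r| <= 1 + max(|a_i/a_n|) for i = 0,...,n-1
where a_n is the leading coefficient.

Coefficients: [1, -1, 3, -8, 4]
Leading coefficient a_n = 1
Ratios |a_i/a_n|: 1, 3, 8, 4
Maximum ratio: 8
Cauchy's bound: |r| <= 1 + 8 = 9

Upper bound = 9


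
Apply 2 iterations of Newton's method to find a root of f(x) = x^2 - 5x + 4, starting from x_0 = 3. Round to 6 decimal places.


Newton's method: x_(n+1) = x_n - f(x_n)/f'(x_n)
f(x) = x^2 - 5x + 4
f'(x) = 2x - 5

Iteration 1:
  f(3.000000) = -2.000000
  f'(3.000000) = 1.000000
  x_1 = 3.000000 - (-2.000000)/(1.000000) = 5.000000

Iteration 2:
  f(5.000000) = 4.000000
  f'(5.000000) = 5.000000
  x_2 = 5.000000 - (4.000000)/(5.000000) = 4.200000

x_2 = 4.200000


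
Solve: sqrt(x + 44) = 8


Square both sides: x + 44 = 8^2 = 64
x = 64 - 44 = 20
x = 20
Check: sqrt(1*20 + 44) = sqrt(64) = 8 ✓

x = 20


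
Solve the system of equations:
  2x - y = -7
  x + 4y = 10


Using Cramer's rule:
Determinant D = (2)(4) - (1)(-1) = 8 + 1 = 9
Dx = (-7)(4) - (10)(-1) = -28 + 10 = -18
Dy = (2)(10) - (1)(-7) = 20 + 7 = 27
x = Dx/D = -18/9 = -2
y = Dy/D = 27/9 = 3

x = -2, y = 3


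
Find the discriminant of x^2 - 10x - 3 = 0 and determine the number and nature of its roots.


For ax^2 + bx + c = 0, discriminant D = b^2 - 4ac
Here a = 1, b = -10, c = -3
D = (-10)^2 - 4(1)(-3) = 100 + 12 = 112

D = 112 > 0 but not a perfect square
The equation has 2 distinct real irrational roots.

Discriminant = 112, 2 distinct real irrational roots


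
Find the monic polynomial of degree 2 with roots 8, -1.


A monic polynomial with roots 8, -1 is:
p(x) = (x - 8)(x + 1)
After multiplying by (x - 8): x - 8
After multiplying by (x + 1): x^2 - 7x - 8

x^2 - 7x - 8


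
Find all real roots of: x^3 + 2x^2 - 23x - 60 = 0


Let p(x) = x^3 + 2x^2 - 23x - 60. By the rational root theorem (leading coefficient 1), any rational root is an integer divisor of 60: try ±1, ±2, ... in turn.
Test x = 1: value = -80 ≠ 0.
Test x = -1: value = -36 ≠ 0.
Test x = 2: value = -90 ≠ 0.
Test x = -2: value = -14 ≠ 0.
Test x = 3: value = -84 ≠ 0.
Test x = -3: value = 0 ✓, so (x + 3) is a factor.
Synthetic division by (x + 3): bring down 1; 1(-3) + 2 = -1; (-1)(-3) - 23 = -20; (-20)(-3) - 60 = 0 → quotient x^2 - x - 20, remainder 0.
Solve the quadratic x^2 - x - 20 = 0: discriminant = (-1)^2 - 4(1)(-20) = 1 + 80 = 81.
sqrt(81) = 9, so x = (1 ± 9)/2: x = 5 or x = -4.

x = -4, x = -3, x = 5


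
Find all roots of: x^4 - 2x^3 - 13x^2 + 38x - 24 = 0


Let p(x) = x^4 - 2x^3 - 13x^2 + 38x - 24. By the rational root theorem (leading coefficient 1), any rational root is an integer divisor of 24: try ±1, ±2, ... in turn.
Test x = 1: value = 0 ✓, so (x - 1) is a factor.
Synthetic division by (x - 1): bring down 1; 1(1) - 2 = -1; (-1)(1) - 13 = -14; (-14)(1) + 38 = 24; 24(1) - 24 = 0 → quotient x^3 - x^2 - 14x + 24, remainder 0.
Continue with the quotient x^3 - x^2 - 14x + 24 (candidates must divide 24; re-test x = 1 first in case it repeats).
Test x = 1: value = 10 ≠ 0.
Test x = -1: value = 36 ≠ 0.
Test x = 2: value = 0 ✓, so (x - 2) is a factor.
Synthetic division by (x - 2): bring down 1; 1(2) - 1 = 1; 1(2) - 14 = -12; (-12)(2) + 24 = 0 → quotient x^2 + x - 12, remainder 0.
Solve the quadratic x^2 + x - 12 = 0: discriminant = 1^2 - 4(1)(-12) = 1 + 48 = 49.
sqrt(49) = 7, so x = (-1 ± 7)/2: x = 3 or x = -4.
Collecting all roots found:

x = -4, x = 1, x = 2, x = 3
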